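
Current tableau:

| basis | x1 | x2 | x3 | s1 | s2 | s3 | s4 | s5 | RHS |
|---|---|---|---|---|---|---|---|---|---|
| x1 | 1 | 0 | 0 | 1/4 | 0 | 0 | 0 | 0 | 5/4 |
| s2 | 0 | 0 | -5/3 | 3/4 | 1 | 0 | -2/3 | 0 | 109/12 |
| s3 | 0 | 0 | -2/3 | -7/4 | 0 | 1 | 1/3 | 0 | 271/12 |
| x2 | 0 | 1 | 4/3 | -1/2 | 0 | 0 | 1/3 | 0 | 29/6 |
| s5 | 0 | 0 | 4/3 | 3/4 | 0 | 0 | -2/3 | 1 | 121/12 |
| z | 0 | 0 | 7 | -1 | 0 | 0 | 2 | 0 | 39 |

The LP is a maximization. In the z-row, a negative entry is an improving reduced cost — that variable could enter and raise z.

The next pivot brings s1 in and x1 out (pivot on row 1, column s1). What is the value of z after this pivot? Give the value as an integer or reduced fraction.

Minimum ratio for s1: (5/4)/(1/4) = 5.
z changes by −(z-row coeff of s1)·ratio = −(-1)·5 = 5.
New z = 39 + 5 = 44.

44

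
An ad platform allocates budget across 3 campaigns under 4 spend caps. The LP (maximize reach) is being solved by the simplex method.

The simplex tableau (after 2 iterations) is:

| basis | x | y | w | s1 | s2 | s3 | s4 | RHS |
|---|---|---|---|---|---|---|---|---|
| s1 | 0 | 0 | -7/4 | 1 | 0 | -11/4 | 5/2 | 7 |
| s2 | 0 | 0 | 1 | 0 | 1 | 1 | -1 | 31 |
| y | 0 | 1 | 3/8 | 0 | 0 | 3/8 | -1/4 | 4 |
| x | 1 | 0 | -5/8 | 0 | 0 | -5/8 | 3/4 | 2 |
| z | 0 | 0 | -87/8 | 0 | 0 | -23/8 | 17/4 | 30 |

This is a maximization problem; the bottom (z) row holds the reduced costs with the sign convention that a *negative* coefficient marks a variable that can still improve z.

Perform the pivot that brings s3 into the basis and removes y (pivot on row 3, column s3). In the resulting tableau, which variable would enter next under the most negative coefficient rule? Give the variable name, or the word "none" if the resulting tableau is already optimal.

w

Pivot element 3/8. New z-row = old z-row − (-23/8)·(row 3/(3/8)).
Updated z-row coefficients: x: 0, y: 23/3, w: -8, s1: 0, s2: 0, s3: 0, s4: 7/3.
The most negative is -8 in column w, so w would enter next.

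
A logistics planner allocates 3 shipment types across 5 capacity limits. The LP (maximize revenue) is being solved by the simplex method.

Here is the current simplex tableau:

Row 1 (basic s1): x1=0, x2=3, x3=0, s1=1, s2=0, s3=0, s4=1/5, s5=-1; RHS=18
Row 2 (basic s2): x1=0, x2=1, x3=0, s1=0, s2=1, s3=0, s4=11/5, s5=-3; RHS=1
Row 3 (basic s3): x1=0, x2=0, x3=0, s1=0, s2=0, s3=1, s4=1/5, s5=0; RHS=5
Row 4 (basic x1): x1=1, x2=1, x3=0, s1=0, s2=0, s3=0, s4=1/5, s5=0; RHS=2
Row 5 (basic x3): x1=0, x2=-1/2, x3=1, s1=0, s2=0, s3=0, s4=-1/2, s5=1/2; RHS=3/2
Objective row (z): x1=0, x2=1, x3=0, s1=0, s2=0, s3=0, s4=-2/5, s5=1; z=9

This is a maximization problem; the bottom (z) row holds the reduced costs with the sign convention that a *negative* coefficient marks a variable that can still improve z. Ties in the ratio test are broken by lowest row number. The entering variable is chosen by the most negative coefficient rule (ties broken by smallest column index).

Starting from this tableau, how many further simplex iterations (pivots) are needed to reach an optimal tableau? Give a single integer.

1

pivot: s4 in, s2 out → z = 101/11
No improving column remains; optimal.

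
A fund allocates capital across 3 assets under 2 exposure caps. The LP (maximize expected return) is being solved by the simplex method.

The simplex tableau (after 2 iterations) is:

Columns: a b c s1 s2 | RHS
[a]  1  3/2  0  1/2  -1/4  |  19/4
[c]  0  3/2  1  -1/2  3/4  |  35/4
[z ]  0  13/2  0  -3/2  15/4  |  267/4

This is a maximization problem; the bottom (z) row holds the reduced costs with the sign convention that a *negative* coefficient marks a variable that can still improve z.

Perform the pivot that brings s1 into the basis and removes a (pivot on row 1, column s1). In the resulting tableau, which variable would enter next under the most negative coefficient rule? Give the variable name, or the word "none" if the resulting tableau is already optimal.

none

Pivot element 1/2. New z-row = old z-row − (-3/2)·(row 1/(1/2)).
Updated z-row coefficients: a: 3, b: 11, c: 0, s1: 0, s2: 3.
No coefficient is strictly negative; the tableau after this pivot is optimal.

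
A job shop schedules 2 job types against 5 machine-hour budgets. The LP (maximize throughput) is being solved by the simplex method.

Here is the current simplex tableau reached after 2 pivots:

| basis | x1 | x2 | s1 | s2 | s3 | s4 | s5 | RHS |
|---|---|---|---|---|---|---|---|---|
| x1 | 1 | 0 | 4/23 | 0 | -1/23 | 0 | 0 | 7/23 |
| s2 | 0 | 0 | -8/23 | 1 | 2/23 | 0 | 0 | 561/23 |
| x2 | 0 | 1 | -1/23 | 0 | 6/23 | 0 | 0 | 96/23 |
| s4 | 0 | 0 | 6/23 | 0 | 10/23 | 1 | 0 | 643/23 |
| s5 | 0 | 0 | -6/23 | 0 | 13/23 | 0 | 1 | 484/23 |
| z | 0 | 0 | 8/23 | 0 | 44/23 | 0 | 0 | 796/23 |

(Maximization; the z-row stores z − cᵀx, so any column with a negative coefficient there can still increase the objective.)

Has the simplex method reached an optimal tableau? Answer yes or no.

No objective-row coefficient is strictly negative, so no entering variable exists; the tableau is optimal.

yes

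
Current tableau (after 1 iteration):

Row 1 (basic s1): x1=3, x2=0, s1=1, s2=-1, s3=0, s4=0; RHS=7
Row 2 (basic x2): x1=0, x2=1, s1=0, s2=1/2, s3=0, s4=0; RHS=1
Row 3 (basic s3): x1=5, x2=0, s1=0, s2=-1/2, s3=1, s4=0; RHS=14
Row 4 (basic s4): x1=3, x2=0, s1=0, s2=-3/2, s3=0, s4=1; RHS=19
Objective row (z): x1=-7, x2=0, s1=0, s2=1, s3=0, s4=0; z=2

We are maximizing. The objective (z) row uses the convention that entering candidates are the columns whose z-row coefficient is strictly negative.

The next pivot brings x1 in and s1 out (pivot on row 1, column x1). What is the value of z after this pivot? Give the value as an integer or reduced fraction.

Minimum ratio for x1: 7/3 = 7/3.
z changes by −(z-row coeff of x1)·ratio = −(-7)·(7/3) = 49/3.
New z = 2 + (49/3) = 55/3.

55/3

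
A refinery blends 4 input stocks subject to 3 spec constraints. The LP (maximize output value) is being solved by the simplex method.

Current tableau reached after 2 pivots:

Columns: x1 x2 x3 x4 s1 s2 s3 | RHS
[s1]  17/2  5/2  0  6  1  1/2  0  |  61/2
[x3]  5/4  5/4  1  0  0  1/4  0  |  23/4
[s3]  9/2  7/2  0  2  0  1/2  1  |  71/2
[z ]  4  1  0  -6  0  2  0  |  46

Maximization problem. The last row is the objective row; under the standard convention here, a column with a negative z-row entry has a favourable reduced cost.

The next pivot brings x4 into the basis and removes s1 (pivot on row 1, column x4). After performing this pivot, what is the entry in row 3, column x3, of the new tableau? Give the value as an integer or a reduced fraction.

Pivot element is row 1, column x4: 6.
Normalize row 1: new (row 1, x3) = 0/6 = 0.
row 3 ← row 3 − 2·(new row 1): 0 − 2·0 = 0.

0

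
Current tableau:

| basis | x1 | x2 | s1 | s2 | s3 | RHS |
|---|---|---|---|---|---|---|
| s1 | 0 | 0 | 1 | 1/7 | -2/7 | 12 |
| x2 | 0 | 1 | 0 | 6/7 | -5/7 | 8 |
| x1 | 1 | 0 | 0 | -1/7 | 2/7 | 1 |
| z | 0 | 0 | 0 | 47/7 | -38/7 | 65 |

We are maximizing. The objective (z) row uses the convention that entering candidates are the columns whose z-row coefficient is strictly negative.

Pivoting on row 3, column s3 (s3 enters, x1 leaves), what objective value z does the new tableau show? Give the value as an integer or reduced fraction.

Minimum ratio for s3: 1/(2/7) = 7/2.
z changes by −(z-row coeff of s3)·ratio = −(-38/7)·(7/2) = 19.
New z = 65 + 19 = 84.

84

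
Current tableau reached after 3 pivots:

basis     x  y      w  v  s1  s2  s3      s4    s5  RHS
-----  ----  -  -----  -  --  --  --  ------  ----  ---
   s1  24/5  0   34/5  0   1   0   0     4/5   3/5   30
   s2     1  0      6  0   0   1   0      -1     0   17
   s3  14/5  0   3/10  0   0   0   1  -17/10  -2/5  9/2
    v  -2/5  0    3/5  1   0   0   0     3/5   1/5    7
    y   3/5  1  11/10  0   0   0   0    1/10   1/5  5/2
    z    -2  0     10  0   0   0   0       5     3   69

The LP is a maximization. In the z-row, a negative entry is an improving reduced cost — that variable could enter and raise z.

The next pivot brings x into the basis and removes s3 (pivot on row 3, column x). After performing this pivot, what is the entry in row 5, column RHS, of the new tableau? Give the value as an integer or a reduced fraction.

Pivot element is row 3, column x: 14/5.
Normalize row 3: new (row 3, RHS) = (9/2)/(14/5) = 45/28.
row 5 ← row 5 − (3/5)·(new row 3): 5/2 − (3/5)·(45/28) = 43/28.

43/28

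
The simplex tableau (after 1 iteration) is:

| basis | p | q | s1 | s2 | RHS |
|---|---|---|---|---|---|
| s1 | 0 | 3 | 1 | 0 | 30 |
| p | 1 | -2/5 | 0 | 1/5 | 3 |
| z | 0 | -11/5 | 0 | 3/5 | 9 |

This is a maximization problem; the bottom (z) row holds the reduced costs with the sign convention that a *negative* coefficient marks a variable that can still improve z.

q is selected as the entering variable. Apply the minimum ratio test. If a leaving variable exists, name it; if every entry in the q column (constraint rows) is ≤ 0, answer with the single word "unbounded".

Ratios: row 1 (s1): 30/3 = 10; row 2 (p): entry -2/5 ≤ 0, skip.
Minimum ratio is in the s1 row, so s1 leaves.

s1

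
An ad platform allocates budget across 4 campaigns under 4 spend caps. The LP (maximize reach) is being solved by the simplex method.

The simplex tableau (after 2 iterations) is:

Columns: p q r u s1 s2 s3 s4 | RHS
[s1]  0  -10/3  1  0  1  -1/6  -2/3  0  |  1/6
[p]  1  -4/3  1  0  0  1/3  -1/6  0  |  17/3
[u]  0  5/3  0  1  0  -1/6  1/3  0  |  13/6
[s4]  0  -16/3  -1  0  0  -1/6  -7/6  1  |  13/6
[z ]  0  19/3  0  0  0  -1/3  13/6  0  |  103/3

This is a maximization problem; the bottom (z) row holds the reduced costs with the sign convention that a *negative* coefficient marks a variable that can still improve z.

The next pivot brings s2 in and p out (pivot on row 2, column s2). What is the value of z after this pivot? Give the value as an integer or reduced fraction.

Minimum ratio for s2: (17/3)/(1/3) = 17.
z changes by −(z-row coeff of s2)·ratio = −(-1/3)·17 = 17/3.
New z = 103/3 + (17/3) = 40.

40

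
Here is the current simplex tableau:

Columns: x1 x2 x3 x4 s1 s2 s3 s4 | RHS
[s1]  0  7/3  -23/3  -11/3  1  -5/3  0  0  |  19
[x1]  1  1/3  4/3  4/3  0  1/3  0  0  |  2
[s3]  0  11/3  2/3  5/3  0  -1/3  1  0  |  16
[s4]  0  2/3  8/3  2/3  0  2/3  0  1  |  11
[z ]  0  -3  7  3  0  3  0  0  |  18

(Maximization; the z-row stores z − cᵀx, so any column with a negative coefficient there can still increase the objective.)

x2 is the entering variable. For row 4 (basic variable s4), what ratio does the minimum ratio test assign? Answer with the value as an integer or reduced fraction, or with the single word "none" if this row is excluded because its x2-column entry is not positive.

33/2

Ratio = RHS / (x2 entry) = 11 / (2/3) = 33/2.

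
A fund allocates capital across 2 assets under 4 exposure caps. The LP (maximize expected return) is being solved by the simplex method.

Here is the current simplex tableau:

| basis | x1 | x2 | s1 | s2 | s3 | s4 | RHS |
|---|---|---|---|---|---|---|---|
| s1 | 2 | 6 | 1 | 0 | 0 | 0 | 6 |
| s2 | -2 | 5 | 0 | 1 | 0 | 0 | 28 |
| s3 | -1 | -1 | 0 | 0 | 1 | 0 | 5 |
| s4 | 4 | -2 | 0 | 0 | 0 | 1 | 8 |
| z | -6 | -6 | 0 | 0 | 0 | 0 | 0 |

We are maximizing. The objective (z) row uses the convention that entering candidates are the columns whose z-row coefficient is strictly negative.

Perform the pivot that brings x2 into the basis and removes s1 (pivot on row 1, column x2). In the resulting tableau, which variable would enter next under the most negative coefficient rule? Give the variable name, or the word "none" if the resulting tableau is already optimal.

x1

Pivot element 6. New z-row = old z-row − (-6)·(row 1/6).
Updated z-row coefficients: x1: -4, x2: 0, s1: 1, s2: 0, s3: 0, s4: 0.
The most negative is -4 in column x1, so x1 would enter next.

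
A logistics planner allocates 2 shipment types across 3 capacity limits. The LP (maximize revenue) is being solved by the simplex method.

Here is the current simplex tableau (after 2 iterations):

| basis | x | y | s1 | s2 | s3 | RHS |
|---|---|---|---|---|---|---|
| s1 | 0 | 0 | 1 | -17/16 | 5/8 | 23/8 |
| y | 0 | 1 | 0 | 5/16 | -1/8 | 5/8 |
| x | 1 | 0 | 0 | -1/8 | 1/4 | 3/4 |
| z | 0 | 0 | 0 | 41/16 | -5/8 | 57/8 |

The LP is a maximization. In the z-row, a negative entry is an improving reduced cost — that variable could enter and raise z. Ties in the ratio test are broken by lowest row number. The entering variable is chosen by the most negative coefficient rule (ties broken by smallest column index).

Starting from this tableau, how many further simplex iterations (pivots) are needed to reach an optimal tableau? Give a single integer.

pivot: s3 in, x out → z = 9
No improving column remains; optimal.

1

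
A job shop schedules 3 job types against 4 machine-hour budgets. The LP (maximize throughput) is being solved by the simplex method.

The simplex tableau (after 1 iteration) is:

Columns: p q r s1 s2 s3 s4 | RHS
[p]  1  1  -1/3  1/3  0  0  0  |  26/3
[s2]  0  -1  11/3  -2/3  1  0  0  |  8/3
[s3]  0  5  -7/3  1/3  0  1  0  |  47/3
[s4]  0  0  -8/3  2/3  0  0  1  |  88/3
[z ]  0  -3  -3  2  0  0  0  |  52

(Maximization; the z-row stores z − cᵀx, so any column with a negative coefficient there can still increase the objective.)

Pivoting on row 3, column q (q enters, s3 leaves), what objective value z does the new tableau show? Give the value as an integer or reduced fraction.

Minimum ratio for q: (47/3)/5 = 47/15.
z changes by −(z-row coeff of q)·ratio = −(-3)·(47/15) = 47/5.
New z = 52 + (47/5) = 307/5.

307/5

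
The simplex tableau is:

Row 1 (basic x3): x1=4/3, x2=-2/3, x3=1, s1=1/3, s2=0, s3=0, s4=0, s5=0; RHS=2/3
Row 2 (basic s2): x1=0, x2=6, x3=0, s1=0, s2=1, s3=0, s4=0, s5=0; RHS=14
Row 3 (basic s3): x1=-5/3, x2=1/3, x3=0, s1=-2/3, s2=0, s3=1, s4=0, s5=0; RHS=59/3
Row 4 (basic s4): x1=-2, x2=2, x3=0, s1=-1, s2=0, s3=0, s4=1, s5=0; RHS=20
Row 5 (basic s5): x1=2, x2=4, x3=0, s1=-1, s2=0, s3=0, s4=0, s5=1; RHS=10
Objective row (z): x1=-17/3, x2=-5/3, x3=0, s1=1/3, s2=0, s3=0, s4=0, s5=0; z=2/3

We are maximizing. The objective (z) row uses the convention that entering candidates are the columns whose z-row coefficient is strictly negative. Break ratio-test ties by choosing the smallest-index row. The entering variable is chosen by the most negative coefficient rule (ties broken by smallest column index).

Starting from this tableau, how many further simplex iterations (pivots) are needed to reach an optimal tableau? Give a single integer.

2

pivot: x1 in, x3 out → z = 7/2
pivot: x2 in, s5 out → z = 58/5
No improving column remains; optimal.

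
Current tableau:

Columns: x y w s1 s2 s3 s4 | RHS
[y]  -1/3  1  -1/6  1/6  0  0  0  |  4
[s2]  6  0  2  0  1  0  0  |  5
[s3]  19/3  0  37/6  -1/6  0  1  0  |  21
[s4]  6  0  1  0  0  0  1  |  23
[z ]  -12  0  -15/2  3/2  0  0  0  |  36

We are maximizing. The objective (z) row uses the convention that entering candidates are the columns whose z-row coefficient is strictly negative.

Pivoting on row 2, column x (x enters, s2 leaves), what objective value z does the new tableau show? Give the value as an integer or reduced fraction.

Minimum ratio for x: 5/6 = 5/6.
z changes by −(z-row coeff of x)·ratio = −(-12)·(5/6) = 10.
New z = 36 + 10 = 46.

46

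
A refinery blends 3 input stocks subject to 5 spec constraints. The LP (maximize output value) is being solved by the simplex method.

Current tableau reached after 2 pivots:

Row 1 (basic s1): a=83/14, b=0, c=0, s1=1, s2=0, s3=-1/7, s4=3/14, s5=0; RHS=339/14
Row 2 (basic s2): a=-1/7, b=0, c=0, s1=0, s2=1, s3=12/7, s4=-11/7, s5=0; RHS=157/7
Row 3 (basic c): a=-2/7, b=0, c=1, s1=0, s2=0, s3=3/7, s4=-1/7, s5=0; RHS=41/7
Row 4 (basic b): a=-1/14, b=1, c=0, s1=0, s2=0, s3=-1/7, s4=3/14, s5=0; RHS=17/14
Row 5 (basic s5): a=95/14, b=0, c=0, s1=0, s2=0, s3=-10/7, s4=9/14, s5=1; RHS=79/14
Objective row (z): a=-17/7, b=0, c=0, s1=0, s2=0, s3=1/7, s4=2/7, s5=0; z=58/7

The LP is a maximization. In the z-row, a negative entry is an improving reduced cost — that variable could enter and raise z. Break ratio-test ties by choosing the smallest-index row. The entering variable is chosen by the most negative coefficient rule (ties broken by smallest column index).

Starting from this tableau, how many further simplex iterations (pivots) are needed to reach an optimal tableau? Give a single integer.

pivot: a in, s5 out → z = 979/95
pivot: s3 in, s2 out → z = 1219/80
No improving column remains; optimal.

2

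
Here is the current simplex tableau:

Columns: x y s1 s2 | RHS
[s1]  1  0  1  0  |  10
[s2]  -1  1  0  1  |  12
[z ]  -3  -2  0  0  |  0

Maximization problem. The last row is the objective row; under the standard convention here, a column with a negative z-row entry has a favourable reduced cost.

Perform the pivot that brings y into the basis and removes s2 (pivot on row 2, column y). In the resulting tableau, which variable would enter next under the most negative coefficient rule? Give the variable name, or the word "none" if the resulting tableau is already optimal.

Pivot element 1. New z-row = old z-row − (-2)·(row 2/1).
Updated z-row coefficients: x: -5, y: 0, s1: 0, s2: 2.
The most negative is -5 in column x, so x would enter next.

x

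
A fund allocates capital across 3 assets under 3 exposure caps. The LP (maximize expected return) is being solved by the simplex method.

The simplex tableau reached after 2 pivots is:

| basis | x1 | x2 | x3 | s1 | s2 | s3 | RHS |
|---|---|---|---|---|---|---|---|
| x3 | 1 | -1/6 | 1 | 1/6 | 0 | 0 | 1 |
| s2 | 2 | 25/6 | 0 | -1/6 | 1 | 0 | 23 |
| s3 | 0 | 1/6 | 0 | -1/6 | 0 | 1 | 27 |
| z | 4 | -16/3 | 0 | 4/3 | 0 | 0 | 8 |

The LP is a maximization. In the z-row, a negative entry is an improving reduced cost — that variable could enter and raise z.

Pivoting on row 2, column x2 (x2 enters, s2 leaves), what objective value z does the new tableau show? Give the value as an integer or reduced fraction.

936/25

Minimum ratio for x2: 23/(25/6) = 138/25.
z changes by −(z-row coeff of x2)·ratio = −(-16/3)·(138/25) = 736/25.
New z = 8 + (736/25) = 936/25.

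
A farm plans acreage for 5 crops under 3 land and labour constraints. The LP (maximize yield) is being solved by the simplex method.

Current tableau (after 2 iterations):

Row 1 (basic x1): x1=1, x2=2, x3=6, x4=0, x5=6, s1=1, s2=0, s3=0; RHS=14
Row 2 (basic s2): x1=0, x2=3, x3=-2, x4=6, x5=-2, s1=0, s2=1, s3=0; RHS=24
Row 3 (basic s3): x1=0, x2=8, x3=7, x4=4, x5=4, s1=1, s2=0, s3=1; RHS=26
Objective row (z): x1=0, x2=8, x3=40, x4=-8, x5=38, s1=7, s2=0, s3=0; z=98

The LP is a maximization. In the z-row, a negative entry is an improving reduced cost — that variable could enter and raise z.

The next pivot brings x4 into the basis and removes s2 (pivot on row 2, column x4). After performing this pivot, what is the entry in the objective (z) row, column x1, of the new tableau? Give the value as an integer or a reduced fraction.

Pivot element is row 2, column x4: 6.
Normalize row 2: new (row 2, x1) = 0/6 = 0.
z-row ← z-row − (-8)·(new row 2): 0 − (-8)·0 = 0.

0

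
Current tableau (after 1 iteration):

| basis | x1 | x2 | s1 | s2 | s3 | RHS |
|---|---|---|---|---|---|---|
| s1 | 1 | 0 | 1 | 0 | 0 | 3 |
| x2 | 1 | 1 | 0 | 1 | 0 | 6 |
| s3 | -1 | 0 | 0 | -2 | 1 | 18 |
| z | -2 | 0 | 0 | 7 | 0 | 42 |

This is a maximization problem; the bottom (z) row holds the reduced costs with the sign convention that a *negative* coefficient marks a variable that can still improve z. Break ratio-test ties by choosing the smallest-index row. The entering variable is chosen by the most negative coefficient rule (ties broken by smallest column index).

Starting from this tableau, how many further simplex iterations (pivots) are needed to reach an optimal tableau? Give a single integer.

1

pivot: x1 in, s1 out → z = 48
No improving column remains; optimal.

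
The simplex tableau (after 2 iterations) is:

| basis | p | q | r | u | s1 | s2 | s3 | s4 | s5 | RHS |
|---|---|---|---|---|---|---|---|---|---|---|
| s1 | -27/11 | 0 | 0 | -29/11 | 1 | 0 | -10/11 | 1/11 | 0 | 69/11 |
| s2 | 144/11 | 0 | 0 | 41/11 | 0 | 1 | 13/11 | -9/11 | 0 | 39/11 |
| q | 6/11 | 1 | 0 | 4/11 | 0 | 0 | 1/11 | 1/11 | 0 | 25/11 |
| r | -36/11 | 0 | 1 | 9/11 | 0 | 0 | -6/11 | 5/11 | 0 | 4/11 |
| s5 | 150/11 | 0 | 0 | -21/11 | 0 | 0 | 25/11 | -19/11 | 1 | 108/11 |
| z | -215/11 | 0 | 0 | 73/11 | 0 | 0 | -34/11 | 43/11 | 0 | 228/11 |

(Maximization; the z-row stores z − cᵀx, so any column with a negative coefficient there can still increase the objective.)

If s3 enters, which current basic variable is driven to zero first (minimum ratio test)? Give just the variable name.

Ratios: row 1 (s1): entry -10/11 ≤ 0, skip; row 2 (s2): (39/11)/(13/11) = 3; row 3 (q): (25/11)/(1/11) = 25; row 4 (r): entry -6/11 ≤ 0, skip; row 5 (s5): (108/11)/(25/11) = 108/25.
Minimum ratio 3 is in the s2 row, so s2 leaves.

s2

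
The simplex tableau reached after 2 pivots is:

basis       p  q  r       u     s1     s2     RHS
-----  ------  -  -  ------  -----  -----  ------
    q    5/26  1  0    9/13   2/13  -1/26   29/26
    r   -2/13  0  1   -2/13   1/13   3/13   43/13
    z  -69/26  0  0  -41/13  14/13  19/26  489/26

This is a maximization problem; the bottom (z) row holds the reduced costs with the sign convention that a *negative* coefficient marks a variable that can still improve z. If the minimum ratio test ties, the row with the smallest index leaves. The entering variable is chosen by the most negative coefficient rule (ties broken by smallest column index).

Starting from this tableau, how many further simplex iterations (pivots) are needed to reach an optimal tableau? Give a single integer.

2

pivot: u in, q out → z = 215/9
pivot: p in, u out → z = 171/5
No improving column remains; optimal.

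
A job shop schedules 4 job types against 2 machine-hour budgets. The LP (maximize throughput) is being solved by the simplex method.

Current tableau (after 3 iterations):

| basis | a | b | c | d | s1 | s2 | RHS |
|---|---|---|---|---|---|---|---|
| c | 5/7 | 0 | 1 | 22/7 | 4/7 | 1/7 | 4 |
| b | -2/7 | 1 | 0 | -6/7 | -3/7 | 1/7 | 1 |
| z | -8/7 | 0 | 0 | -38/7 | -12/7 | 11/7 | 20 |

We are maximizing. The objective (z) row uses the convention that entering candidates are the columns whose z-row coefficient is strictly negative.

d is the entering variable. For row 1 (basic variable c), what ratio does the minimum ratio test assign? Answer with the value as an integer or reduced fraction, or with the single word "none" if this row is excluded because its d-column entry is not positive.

14/11

Ratio = RHS / (d entry) = 4 / (22/7) = 14/11.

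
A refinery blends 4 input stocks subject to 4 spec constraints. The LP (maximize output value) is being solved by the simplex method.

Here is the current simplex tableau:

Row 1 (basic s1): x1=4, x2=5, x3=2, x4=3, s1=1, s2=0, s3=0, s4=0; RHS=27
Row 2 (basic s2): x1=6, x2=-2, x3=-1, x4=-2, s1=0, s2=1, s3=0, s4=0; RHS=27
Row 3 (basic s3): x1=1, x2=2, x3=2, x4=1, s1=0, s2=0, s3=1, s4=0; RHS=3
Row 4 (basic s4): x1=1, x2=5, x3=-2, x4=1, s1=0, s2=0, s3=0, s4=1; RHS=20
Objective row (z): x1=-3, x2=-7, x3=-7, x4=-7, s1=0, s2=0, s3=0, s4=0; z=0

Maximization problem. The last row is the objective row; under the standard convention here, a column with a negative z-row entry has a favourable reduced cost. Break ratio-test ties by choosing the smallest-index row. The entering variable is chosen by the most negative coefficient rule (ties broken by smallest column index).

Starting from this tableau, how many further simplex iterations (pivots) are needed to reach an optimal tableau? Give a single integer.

pivot: x2 in, s3 out → z = 21/2
pivot: x4 in, x2 out → z = 21
No improving column remains; optimal.

2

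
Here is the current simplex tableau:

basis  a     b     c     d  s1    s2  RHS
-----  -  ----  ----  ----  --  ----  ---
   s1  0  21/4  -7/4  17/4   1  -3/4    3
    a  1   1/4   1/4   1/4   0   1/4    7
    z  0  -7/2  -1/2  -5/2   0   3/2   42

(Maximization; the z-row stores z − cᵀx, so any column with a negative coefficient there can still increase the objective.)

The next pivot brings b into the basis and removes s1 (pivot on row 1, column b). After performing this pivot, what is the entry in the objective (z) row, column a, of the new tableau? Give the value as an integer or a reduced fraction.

0

Pivot element is row 1, column b: 21/4.
Normalize row 1: new (row 1, a) = 0/(21/4) = 0.
z-row ← z-row − (-7/2)·(new row 1): 0 − (-7/2)·0 = 0.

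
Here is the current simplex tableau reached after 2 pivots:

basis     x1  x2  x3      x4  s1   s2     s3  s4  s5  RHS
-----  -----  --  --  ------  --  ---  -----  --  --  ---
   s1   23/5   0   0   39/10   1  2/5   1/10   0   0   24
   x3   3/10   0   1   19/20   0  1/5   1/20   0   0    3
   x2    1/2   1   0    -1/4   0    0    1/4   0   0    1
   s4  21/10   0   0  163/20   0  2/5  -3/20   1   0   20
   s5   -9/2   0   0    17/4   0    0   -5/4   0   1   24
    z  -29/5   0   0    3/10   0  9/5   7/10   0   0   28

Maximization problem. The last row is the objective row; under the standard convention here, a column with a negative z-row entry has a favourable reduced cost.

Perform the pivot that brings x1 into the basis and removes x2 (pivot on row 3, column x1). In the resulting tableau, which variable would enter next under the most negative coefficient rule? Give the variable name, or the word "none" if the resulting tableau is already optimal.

x4

Pivot element 1/2. New z-row = old z-row − (-29/5)·(row 3/(1/2)).
Updated z-row coefficients: x1: 0, x2: 58/5, x3: 0, x4: -13/5, s1: 0, s2: 9/5, s3: 18/5, s4: 0, s5: 0.
The most negative is -13/5 in column x4, so x4 would enter next.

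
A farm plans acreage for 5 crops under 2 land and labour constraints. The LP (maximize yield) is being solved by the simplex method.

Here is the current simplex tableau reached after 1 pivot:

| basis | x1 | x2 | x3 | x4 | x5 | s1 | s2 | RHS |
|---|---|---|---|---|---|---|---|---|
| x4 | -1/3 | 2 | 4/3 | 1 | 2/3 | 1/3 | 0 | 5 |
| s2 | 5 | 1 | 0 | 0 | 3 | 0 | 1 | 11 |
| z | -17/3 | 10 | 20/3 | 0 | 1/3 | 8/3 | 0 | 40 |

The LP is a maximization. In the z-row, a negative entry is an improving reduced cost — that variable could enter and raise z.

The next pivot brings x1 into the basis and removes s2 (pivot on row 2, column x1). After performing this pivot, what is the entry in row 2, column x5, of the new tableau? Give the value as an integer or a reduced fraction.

3/5

Pivot element is row 2, column x1: 5.
Normalize row 2: new (row 2, x5) = 3/5 = 3/5.
Row 2 is the pivot row, so the entry is 3/5.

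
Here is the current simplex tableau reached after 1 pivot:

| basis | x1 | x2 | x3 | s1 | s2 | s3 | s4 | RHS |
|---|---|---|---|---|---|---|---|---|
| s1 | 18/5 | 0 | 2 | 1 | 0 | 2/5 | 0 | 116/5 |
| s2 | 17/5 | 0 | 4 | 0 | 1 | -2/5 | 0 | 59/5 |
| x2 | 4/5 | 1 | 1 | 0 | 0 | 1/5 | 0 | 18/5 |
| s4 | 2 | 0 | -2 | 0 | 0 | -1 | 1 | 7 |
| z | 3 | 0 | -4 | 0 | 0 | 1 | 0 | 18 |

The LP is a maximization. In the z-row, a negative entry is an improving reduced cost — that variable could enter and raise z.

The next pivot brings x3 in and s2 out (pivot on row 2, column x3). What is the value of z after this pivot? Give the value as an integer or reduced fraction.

149/5

Minimum ratio for x3: (59/5)/4 = 59/20.
z changes by −(z-row coeff of x3)·ratio = −(-4)·(59/20) = 59/5.
New z = 18 + (59/5) = 149/5.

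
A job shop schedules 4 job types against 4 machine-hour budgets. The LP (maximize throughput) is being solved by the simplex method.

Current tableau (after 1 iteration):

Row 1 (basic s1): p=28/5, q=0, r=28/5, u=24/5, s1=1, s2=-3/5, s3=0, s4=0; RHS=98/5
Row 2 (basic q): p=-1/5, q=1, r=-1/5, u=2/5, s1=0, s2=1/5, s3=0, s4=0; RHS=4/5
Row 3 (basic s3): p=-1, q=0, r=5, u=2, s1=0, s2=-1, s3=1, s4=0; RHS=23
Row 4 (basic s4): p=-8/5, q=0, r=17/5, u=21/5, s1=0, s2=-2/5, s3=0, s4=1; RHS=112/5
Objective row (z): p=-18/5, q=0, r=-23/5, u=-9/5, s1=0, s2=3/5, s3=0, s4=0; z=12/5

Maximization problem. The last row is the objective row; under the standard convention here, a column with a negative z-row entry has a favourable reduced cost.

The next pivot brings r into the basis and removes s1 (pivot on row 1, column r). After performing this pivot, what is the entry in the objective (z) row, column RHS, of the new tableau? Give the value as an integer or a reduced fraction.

37/2

Pivot element is row 1, column r: 28/5.
Normalize row 1: new (row 1, RHS) = (98/5)/(28/5) = 7/2.
z-row ← z-row − (-23/5)·(new row 1): 12/5 − (-23/5)·(7/2) = 37/2.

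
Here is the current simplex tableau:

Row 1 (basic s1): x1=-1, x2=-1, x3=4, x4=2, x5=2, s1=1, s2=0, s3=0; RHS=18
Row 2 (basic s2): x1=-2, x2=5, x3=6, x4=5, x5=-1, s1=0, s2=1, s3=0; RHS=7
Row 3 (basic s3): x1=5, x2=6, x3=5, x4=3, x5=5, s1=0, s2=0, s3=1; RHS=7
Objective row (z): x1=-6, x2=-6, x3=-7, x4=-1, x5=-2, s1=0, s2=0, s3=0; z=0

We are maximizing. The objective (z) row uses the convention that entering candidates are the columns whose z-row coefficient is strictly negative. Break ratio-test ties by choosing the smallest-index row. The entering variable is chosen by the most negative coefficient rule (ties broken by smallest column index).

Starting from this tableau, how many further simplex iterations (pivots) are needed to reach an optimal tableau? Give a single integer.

pivot: x3 in, s2 out → z = 49/6
pivot: x1 in, s3 out → z = 77/8
No improving column remains; optimal.

2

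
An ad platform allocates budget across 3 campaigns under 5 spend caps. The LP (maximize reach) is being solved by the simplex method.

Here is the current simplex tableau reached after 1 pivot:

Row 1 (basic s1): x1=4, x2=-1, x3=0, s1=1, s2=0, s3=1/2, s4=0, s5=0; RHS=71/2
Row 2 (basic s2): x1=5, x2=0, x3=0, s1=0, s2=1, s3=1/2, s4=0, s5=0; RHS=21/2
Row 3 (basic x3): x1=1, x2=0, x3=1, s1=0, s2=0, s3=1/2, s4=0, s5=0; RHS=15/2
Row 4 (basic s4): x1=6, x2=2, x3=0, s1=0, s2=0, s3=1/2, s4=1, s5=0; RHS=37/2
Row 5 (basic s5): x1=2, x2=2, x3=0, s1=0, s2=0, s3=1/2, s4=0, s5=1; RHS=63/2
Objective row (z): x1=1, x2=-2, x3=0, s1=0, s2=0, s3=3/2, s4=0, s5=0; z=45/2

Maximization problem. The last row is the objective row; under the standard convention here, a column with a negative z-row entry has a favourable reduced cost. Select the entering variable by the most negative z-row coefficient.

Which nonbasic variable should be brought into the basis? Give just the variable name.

x2

Objective-row coefficients: x1: 1, x2: -2, x3: 0, s1: 0, s2: 0, s3: 3/2, s4: 0, s5: 0.
The most negative is -2 in column x2, so x2 enters.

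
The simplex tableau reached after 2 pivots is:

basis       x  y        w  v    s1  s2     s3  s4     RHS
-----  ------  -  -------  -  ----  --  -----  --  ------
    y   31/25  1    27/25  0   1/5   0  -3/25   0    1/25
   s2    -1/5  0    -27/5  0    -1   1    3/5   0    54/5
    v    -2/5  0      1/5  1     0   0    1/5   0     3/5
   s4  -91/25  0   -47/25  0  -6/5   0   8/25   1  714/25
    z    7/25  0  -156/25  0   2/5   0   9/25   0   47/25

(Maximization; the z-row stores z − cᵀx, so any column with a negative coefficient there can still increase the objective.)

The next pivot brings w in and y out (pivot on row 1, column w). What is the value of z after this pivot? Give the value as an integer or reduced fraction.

Minimum ratio for w: (1/25)/(27/25) = 1/27.
z changes by −(z-row coeff of w)·ratio = −(-156/25)·(1/27) = 52/225.
New z = 47/25 + (52/225) = 19/9.

19/9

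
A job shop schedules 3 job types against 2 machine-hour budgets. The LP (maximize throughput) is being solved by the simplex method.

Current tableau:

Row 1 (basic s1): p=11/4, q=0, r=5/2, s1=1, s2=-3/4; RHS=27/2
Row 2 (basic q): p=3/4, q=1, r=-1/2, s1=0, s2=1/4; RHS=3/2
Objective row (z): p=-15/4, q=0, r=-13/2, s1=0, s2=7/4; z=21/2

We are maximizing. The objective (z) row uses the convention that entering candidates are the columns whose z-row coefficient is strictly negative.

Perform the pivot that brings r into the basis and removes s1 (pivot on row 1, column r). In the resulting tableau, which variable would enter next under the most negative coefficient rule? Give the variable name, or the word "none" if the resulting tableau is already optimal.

Pivot element 5/2. New z-row = old z-row − (-13/2)·(row 1/(5/2)).
Updated z-row coefficients: p: 17/5, q: 0, r: 0, s1: 13/5, s2: -1/5.
The most negative is -1/5 in column s2, so s2 would enter next.

s2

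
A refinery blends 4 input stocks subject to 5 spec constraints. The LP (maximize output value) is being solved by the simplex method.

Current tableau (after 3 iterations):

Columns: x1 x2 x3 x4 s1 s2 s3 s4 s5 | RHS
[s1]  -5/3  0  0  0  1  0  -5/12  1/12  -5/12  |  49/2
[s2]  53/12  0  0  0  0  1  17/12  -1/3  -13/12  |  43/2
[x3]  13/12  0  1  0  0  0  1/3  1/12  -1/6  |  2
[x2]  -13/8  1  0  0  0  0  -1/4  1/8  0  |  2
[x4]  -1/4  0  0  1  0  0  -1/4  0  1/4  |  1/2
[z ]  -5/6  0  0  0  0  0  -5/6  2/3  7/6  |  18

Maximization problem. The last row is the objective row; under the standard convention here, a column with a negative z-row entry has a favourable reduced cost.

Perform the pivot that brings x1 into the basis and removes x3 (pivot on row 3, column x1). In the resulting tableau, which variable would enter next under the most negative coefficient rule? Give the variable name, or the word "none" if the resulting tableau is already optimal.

s3

Pivot element 13/12. New z-row = old z-row − (-5/6)·(row 3/(13/12)).
Updated z-row coefficients: x1: 0, x2: 0, x3: 10/13, x4: 0, s1: 0, s2: 0, s3: -15/26, s4: 19/26, s5: 27/26.
The most negative is -15/26 in column s3, so s3 would enter next.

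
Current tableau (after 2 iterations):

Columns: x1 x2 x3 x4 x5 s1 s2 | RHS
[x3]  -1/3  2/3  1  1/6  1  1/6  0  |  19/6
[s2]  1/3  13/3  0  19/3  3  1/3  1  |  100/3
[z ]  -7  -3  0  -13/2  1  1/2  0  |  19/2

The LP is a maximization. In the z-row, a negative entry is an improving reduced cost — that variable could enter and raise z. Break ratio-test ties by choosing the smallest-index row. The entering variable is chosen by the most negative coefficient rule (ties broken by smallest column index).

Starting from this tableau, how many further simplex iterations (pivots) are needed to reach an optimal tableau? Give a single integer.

pivot: x1 in, s2 out → z = 1419/2
No improving column remains; optimal.

1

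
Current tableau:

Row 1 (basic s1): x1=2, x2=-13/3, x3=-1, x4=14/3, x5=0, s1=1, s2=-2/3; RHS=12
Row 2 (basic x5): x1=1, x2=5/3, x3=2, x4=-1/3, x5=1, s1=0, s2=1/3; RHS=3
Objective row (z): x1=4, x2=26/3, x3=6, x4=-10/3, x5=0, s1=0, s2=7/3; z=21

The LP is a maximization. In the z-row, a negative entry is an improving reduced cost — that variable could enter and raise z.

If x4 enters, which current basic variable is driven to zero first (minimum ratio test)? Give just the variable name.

s1

Ratios: row 1 (s1): 12/(14/3) = 18/7; row 2 (x5): entry -1/3 ≤ 0, skip.
Minimum ratio 18/7 is in the s1 row, so s1 leaves.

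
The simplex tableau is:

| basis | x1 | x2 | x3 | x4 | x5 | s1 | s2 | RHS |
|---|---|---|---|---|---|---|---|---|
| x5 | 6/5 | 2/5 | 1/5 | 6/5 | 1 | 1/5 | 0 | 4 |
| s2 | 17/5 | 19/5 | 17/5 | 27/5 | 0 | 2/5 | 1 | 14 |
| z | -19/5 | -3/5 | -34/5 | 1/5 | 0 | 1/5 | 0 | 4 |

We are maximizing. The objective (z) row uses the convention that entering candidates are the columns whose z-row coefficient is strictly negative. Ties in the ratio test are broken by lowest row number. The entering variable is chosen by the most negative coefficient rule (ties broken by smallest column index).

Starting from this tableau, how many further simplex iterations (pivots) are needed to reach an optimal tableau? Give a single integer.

1

pivot: x3 in, s2 out → z = 32
No improving column remains; optimal.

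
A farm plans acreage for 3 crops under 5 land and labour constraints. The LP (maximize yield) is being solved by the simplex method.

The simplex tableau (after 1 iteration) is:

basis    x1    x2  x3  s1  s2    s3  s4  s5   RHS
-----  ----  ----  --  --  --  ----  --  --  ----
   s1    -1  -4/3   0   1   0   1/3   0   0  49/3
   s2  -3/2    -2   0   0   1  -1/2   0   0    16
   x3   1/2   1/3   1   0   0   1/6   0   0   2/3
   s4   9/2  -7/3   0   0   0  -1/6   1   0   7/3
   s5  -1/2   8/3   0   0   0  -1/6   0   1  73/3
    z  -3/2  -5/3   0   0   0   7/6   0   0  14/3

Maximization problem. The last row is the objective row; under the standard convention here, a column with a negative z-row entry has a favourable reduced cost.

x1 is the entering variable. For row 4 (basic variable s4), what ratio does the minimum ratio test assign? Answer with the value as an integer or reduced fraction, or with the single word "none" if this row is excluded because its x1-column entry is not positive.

14/27

Ratio = RHS / (x1 entry) = (7/3) / (9/2) = 14/27.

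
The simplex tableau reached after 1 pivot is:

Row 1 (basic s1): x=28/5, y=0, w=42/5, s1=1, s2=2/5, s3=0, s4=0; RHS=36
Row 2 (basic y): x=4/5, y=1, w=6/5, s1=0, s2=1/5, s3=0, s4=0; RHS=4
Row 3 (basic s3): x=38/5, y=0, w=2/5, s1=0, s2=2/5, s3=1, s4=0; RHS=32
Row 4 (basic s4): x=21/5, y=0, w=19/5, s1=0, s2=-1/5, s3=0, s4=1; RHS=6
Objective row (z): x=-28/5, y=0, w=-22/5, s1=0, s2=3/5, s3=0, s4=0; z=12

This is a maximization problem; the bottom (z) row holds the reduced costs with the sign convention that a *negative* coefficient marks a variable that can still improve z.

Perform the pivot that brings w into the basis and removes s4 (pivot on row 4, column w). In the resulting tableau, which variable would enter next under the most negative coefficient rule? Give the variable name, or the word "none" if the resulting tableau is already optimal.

x

Pivot element 19/5. New z-row = old z-row − (-22/5)·(row 4/(19/5)).
Updated z-row coefficients: x: -14/19, y: 0, w: 0, s1: 0, s2: 7/19, s3: 0, s4: 22/19.
The most negative is -14/19 in column x, so x would enter next.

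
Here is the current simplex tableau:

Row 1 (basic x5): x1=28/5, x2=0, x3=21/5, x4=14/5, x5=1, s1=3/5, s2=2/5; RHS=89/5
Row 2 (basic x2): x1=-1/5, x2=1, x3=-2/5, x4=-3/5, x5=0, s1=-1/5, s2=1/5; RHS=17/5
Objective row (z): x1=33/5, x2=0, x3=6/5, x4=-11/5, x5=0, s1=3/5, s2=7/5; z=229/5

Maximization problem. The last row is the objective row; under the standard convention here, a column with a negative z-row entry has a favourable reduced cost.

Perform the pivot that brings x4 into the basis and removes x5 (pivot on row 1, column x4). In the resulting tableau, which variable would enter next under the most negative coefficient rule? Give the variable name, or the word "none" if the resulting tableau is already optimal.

Pivot element 14/5. New z-row = old z-row − (-11/5)·(row 1/(14/5)).
Updated z-row coefficients: x1: 11, x2: 0, x3: 9/2, x4: 0, x5: 11/14, s1: 15/14, s2: 12/7.
No coefficient is strictly negative; the tableau after this pivot is optimal.

none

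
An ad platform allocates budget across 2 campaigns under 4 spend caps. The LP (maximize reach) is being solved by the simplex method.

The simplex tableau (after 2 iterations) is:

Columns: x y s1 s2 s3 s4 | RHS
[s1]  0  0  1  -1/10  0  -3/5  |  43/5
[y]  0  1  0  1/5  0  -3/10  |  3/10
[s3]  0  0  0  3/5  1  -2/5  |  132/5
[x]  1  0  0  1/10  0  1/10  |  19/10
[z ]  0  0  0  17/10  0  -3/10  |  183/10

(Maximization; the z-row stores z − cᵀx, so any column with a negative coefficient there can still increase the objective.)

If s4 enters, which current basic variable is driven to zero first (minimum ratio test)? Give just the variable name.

Ratios: row 1 (s1): entry -3/5 ≤ 0, skip; row 2 (y): entry -3/10 ≤ 0, skip; row 3 (s3): entry -2/5 ≤ 0, skip; row 4 (x): (19/10)/(1/10) = 19.
Minimum ratio 19 is in the x row, so x leaves.

x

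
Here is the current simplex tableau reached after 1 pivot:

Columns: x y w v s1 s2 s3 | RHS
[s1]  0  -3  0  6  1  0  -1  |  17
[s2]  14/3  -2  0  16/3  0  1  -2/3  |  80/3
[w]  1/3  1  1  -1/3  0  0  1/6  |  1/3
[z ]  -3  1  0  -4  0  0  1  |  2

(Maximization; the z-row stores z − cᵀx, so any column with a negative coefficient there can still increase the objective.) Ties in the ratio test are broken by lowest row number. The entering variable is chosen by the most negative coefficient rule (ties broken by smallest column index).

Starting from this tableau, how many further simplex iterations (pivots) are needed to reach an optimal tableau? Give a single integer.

pivot: v in, s1 out → z = 40/3
pivot: x in, s2 out → z = 436/21
pivot: y in, w out → z = 232/11
No improving column remains; optimal.

3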